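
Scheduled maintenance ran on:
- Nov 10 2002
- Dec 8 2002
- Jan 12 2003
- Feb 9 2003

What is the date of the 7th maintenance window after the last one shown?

Gaps: 28, 35, 28 days — a mix of 28 and 35. Every date is a Sunday.
Each is the 2nd Sunday of its month.
March 2003 — 2nd Sunday is Mar 9 2003.
April 2003 — 2nd Sunday is Apr 13 2003.
May 2003 — 2nd Sunday is May 11 2003.
2nd Sunday of June 2003: Jun 8 2003.
2nd Sunday of July 2003: Jul 13 2003.
2nd Sunday of August 2003: Aug 10 2003.
September 2003 — 2nd Sunday is Sep 14 2003.

Sep 14 2003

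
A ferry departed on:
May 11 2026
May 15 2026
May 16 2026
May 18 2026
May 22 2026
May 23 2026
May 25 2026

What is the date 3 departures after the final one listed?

Jun 1 2026

Every event lands on a Monday or Friday or Saturday (gaps cycle 4, 1, 2, 4, 1, 2).
So the schedule is: every Monday, Friday and Saturday.
The following Friday is May 29 2026.
The following Saturday is May 30 2026.
The following Monday is Jun 1 2026.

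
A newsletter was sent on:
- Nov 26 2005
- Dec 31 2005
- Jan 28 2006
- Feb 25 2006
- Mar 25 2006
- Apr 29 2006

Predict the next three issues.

May 27 2006, Jun 24 2006, Jul 29 2006

These are Saturdays with 35, 28, 28, 28, 35-day gaps.
Each is the final Saturday of its month — Dec 31 2005 is past the 28th, so '4th Saturday' doesn't fit.
May 2006 ends with Saturday May 27 2006.
June 2006 ends with Saturday Jun 24 2006.
July 2006 ends with Saturday Jul 29 2006.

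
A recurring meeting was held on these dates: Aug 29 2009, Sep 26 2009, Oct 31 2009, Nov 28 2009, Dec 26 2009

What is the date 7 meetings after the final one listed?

Jul 31 2010

All Saturdays; the gaps (28, 35, 28, 28) vary with month length.
This is the last Saturday of each month.
January 2010 ends with Saturday Jan 30 2010.
Last Saturday of February 2010: Feb 27 2010.
March 2010 ends with Saturday Mar 27 2010.
April 2010 ends with Saturday Apr 24 2010.
Last Saturday of May 2010: May 29 2010.
June 2010 ends with Saturday Jun 26 2010.
Last Saturday of July 2010: Jul 31 2010.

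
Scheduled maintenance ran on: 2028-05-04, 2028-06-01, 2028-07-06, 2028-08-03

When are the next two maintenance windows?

Gaps: 28, 35, 28 days — a mix of 28 and 35. Every date is a Thursday.
Each is the 1st Thursday of its month.
1st Thursday of September 2028: 2028-09-07.
1st Thursday of October 2028: 2028-10-05.

2028-09-07, 2028-10-05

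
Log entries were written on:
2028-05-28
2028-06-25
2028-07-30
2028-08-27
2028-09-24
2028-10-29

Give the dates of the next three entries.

Every date is a Sunday; gaps 28, 35, 28, 28, 35 days.
Each is the last Sunday of its month (at least one falls on the 29th or later, ruling out '4th Sunday').
November 2028 ends with Sunday 2028-11-26.
Last Sunday of December 2028: 2028-12-31.
January 2029 ends with Sunday 2029-01-28.

2028-11-26, 2028-12-31, 2029-01-28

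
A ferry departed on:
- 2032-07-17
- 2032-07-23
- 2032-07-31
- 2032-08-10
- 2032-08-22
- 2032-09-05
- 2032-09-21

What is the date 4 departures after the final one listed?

2032-12-14

Intervals are 6, 8, 10, 12, 14, 16 days — an arithmetic progression with common difference 2.
Next gap: 18 days. 2032-09-21 + 18 days = 2032-10-09.
Next gap: 20 days. 2032-10-09 + 20 days = 2032-10-29.
Next gap: 22 days. 2032-10-29 + 22 days = 2032-11-20.
Next gap: 24 days. 2032-11-20 + 24 days = 2032-12-14.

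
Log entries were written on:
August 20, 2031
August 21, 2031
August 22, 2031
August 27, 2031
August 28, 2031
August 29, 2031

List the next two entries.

Every event lands on a Wednesday or Thursday or Friday (gaps cycle 1, 1, 5, 1, 1).
So the schedule is: every Wednesday, Thursday and Friday.
Next Wednesday: September 3, 2031.
The following Thursday is September 4, 2031.

September 3, 2031; September 4, 2031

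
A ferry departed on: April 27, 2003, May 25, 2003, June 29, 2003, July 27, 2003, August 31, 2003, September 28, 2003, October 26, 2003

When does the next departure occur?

Every date is a Sunday; gaps 28, 35, 28, 35, 28, 28 days.
Each is the last Sunday of its month (at least one falls on the 29th or later, ruling out '4th Sunday').
Last Sunday of November 2003: November 30, 2003.

November 30, 2003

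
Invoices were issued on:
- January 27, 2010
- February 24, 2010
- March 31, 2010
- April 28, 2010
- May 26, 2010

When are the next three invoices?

June 30, 2010; July 28, 2010; August 25, 2010

These are Wednesdays with 28, 35, 28, 28-day gaps.
Each is the final Wednesday of its month — March 31, 2010 is past the 28th, so '4th Wednesday' doesn't fit.
June 2010 ends with Wednesday June 30, 2010.
July 2010 ends with Wednesday July 28, 2010.
Last Wednesday of August 2010: August 25, 2010.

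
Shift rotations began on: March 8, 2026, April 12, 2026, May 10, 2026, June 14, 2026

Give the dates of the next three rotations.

Gaps: 35, 28, 35 days — a mix of 28 and 35. Every date is a Sunday.
Each is the 2nd Sunday of its month.
2nd Sunday of July 2026: July 12, 2026.
August 2026 — 2nd Sunday is August 9, 2026.
2nd Sunday of September 2026: September 13, 2026.

July 12, 2026; August 9, 2026; September 13, 2026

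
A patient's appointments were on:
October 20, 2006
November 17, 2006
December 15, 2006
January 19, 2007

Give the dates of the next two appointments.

Gaps: 28, 28, 35 days — a mix of 28 and 35. Every date is a Friday.
Each is the 3rd Friday of its month.
3rd Friday of February 2007: February 16, 2007.
3rd Friday of March 2007: March 16, 2007.

February 16, 2007; March 16, 2007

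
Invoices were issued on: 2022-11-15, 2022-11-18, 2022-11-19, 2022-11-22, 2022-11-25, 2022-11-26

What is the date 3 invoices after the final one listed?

2022-12-03

Every event lands on a Tuesday or Friday or Saturday (gaps cycle 3, 1, 3, 3, 1).
So the schedule is: every Tuesday, Friday and Saturday.
The following Tuesday is 2022-11-29.
Next Friday: 2022-12-02.
The following Saturday is 2022-12-03.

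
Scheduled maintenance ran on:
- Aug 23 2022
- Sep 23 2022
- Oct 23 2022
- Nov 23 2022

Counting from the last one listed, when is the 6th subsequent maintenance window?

May 23 2023

The day-of-month is always 23 (31, 30, 31 days between events).
So this recurs on the 23rd of each month.
December 2022: Dec 23 2022.
January 2023: Jan 23 2023.
February 2023: Feb 23 2023.
March 2023: Mar 23 2023.
Next: April 2023 → Apr 23 2023.
May 2023: May 23 2023.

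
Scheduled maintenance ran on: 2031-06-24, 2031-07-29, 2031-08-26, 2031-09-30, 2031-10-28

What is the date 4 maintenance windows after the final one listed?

2032-02-24

Every date is a Tuesday; gaps 35, 28, 35, 28 days.
Each is the last Tuesday of its month (at least one falls on the 29th or later, ruling out '4th Tuesday').
November 2031 ends with Tuesday 2031-11-25.
Last Tuesday of December 2031: 2031-12-30.
January 2032 ends with Tuesday 2032-01-27.
Last Tuesday of February 2032: 2032-02-24.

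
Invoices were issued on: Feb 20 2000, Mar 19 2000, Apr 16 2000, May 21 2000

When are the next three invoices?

Jun 18 2000, Jul 16 2000, Aug 20 2000

All dates are Sundays, 28, 28, 35 days apart.
Specifically, the 3rd Sunday of each month.
June 2000 — 3rd Sunday is Jun 18 2000.
July 2000 — 3rd Sunday is Jul 16 2000.
3rd Sunday of August 2000: Aug 20 2000.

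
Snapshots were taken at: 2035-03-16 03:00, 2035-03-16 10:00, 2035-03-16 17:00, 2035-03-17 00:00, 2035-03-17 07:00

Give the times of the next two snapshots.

2035-03-17 14:00, 2035-03-17 21:00

The interval is a steady 7 hours (7, 7, 7, 7).
2035-03-17 07:00 + 7 h = 2035-03-17 14:00.
2035-03-17 14:00 + 7 h = 2035-03-17 21:00.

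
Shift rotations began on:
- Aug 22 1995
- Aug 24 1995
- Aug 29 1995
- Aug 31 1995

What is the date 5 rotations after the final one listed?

The gap pattern 2, 5, 2 repeats every 2 events.
These are the Tuesdays and Thursdays of each week.
Next Tuesday: Sep 5 1995.
The following Thursday is Sep 7 1995.
The following Tuesday is Sep 12 1995.
Next Thursday: Sep 14 1995.
The following Tuesday is Sep 19 1995.

Sep 19 1995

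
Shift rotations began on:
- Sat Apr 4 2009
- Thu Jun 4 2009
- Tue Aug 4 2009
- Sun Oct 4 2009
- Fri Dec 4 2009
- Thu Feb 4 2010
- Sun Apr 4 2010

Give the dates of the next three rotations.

Fri Jun 4 2010, Wed Aug 4 2010, Mon Oct 4 2010

Gaps: 61, 61, 61, 61, 62, 59 days — not constant. Every event is on the 4th of the month.
Pattern: the 4th of every 2 months.
June 2010: Fri Jun 4 2010.
August 2010: Wed Aug 4 2010.
October 2010: Mon Oct 4 2010.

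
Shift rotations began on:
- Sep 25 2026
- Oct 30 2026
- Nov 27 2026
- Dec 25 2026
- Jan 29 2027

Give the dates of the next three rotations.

Feb 26 2027, Mar 26 2027, Apr 30 2027

Every date is a Friday; gaps 35, 28, 28, 35 days.
Each is the last Friday of its month (at least one falls on the 29th or later, ruling out '4th Friday').
February 2027 ends with Friday Feb 26 2027.
Last Friday of March 2027: Mar 26 2027.
April 2027 ends with Friday Apr 30 2027.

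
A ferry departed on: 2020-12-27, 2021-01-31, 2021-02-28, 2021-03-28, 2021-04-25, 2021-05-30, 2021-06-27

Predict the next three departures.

2021-07-25, 2021-08-29, 2021-09-26

These are Sundays with 35, 28, 28, 28, 35, 28-day gaps.
Each is the final Sunday of its month — 2021-01-31 is past the 28th, so '4th Sunday' doesn't fit.
July 2021 ends with Sunday 2021-07-25.
Last Sunday of August 2021: 2021-08-29.
Last Sunday of September 2021: 2021-09-26.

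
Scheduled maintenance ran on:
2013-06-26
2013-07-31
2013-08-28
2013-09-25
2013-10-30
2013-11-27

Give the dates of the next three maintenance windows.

Every date is a Wednesday; gaps 35, 28, 28, 35, 28 days.
Each is the last Wednesday of its month (at least one falls on the 29th or later, ruling out '4th Wednesday').
Last Wednesday of December 2013: 2013-12-25.
Last Wednesday of January 2014: 2014-01-29.
Last Wednesday of February 2014: 2014-02-26.

2013-12-25, 2014-01-29, 2014-02-26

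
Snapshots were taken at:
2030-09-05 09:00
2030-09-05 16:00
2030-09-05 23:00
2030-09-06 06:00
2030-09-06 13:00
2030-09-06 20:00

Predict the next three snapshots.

2030-09-07 03:00, 2030-09-07 10:00, 2030-09-07 17:00

Spacing: 7, 7, 7, 7, 7 h — constant 7 h.
2030-09-06 20:00 + 7 h = 2030-09-07 03:00.
2030-09-07 03:00 + 7 h = 2030-09-07 10:00.
2030-09-07 10:00 + 7 h = 2030-09-07 17:00.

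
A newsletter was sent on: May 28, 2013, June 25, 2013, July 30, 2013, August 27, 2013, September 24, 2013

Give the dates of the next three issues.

These are Tuesdays with 28, 35, 28, 28-day gaps.
Each is the final Tuesday of its month — July 30, 2013 is past the 28th, so '4th Tuesday' doesn't fit.
October 2013 ends with Tuesday October 29, 2013.
November 2013 ends with Tuesday November 26, 2013.
Last Tuesday of December 2013: December 31, 2013.

October 29, 2013; November 26, 2013; December 31, 2013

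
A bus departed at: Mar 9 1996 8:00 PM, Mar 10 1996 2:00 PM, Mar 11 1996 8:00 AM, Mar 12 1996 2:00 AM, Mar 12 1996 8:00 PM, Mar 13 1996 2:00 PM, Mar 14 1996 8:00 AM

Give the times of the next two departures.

Mar 15 1996 2:00 AM, Mar 15 1996 8:00 PM

Gaps: 18, 18, 18, 18, 18, 18 hours — each event is 18 hours after the previous one.
Mar 14 1996 8:00 AM + 18 h = Mar 15 1996 2:00 AM.
Mar 15 1996 2:00 AM + 18 h = Mar 15 1996 8:00 PM.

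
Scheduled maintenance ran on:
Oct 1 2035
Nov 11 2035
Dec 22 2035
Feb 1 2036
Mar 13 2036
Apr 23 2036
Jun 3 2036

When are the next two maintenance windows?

Jul 14 2036, Aug 24 2036

Every event comes 41 days after the last (41, 41, 41, 41, 41, 41).
Jun 3 2036 + 41 days = Jul 14 2036.
Jul 14 2036 + 41 days = Aug 24 2036.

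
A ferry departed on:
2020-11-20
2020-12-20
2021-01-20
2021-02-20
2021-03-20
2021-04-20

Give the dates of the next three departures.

The day-of-month is always 20 (30, 31, 31, 28, 31 days between events).
So this recurs on the 20th of each month.
May 2021: 2021-05-20.
Next: June 2021 → 2021-06-20.
July 2021: 2021-07-20.

2021-05-20, 2021-06-20, 2021-07-20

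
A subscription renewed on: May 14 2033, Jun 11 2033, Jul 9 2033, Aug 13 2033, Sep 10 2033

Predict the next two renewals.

These are Saturdays at 28- or 35-day spacing (28, 28, 35, 28).
The pattern: 2nd Saturday of the month.
2nd Saturday of October 2033: Oct 8 2033.
2nd Saturday of November 2033: Nov 12 2033.

Oct 8 2033, Nov 12 2033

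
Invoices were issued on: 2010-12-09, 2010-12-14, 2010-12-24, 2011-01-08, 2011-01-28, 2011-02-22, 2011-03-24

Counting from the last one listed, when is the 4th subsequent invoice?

2011-09-10

Intervals are 5, 10, 15, 20, 25, 30 days — an arithmetic progression with common difference 5.
Next gap: 35 days. 2011-03-24 + 35 days = 2011-04-28.
Next gap: 40 days. 2011-04-28 + 40 days = 2011-06-07.
Next gap: 45 days. 2011-06-07 + 45 days = 2011-07-22.
Next gap: 50 days. 2011-07-22 + 50 days = 2011-09-10.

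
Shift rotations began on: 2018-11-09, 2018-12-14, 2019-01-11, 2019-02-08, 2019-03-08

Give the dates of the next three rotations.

Gaps: 35, 28, 28, 28 days — a mix of 28 and 35. Every date is a Friday.
Each is the 2nd Friday of its month.
2nd Friday of April 2019: 2019-04-12.
May 2019 — 2nd Friday is 2019-05-10.
June 2019 — 2nd Friday is 2019-06-14.

2019-04-12, 2019-05-10, 2019-06-14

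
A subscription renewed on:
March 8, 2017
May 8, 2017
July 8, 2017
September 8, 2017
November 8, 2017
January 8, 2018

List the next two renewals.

Gaps: 61, 61, 62, 61, 61 days — not constant. Every event is on the 8th of the month.
Pattern: the 8th of every 2 months.
Next: March 2018 → March 8, 2018.
Next: May 2018 → May 8, 2018.

March 8, 2018; May 8, 2018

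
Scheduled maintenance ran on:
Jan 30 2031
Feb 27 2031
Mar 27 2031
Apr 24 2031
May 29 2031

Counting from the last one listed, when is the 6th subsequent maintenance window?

Every date is a Thursday; gaps 28, 28, 28, 35 days.
Each is the last Thursday of its month (at least one falls on the 29th or later, ruling out '4th Thursday').
Last Thursday of June 2031: Jun 26 2031.
Last Thursday of July 2031: Jul 31 2031.
Last Thursday of August 2031: Aug 28 2031.
Last Thursday of September 2031: Sep 25 2031.
October 2031 ends with Thursday Oct 30 2031.
November 2031 ends with Thursday Nov 27 2031.

Nov 27 2031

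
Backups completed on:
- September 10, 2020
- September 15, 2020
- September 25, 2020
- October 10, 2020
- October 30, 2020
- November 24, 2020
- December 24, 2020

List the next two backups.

January 28, 2021; March 9, 2021

The spacing grows by 5 each time: 5, 10, 15, 20, 25, 30 days.
Next gap: 35 days. December 24, 2020 + 35 days = January 28, 2021.
Next gap: 40 days. January 28, 2021 + 40 days = March 9, 2021.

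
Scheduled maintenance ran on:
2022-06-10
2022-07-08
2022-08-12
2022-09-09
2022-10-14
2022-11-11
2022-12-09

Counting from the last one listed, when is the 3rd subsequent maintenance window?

2023-03-10

Gaps: 28, 35, 28, 35, 28, 28 days — a mix of 28 and 35. Every date is a Friday.
Each is the 2nd Friday of its month.
January 2023 — 2nd Friday is 2023-01-13.
2nd Friday of February 2023: 2023-02-10.
March 2023 — 2nd Friday is 2023-03-10.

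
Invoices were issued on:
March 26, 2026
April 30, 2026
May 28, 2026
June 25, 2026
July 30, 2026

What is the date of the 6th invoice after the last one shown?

January 28, 2027

All Thursdays; the gaps (35, 28, 28, 35) vary with month length.
This is the last Thursday of each month.
Last Thursday of August 2026: August 27, 2026.
Last Thursday of September 2026: September 24, 2026.
October 2026 ends with Thursday October 29, 2026.
Last Thursday of November 2026: November 26, 2026.
December 2026 ends with Thursday December 31, 2026.
Last Thursday of January 2027: January 28, 2027.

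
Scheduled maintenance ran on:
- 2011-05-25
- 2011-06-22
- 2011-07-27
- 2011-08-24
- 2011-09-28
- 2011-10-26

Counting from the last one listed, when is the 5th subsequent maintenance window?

2012-03-28

These are Wednesdays at 28- or 35-day spacing (28, 35, 28, 35, 28).
The pattern: 4th Wednesday of the month.
November 2011 — 4th Wednesday is 2011-11-23.
4th Wednesday of December 2011: 2011-12-28.
4th Wednesday of January 2012: 2012-01-25.
4th Wednesday of February 2012: 2012-02-22.
March 2012 — 4th Wednesday is 2012-03-28.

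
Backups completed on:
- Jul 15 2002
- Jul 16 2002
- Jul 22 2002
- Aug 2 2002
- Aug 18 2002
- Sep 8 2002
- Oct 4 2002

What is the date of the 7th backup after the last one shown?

Intervals are 1, 6, 11, 16, 21, 26 days — an arithmetic progression with common difference 5.
Next gap: 31 days. Oct 4 2002 + 31 days = Nov 4 2002.
Next gap: 36 days. Nov 4 2002 + 36 days = Dec 10 2002.
Next gap: 41 days. Dec 10 2002 + 41 days = Jan 20 2003.
Next gap: 46 days. Jan 20 2003 + 46 days = Mar 7 2003.
Next gap: 51 days. Mar 7 2003 + 51 days = Apr 27 2003.
Next gap: 56 days. Apr 27 2003 + 56 days = Jun 22 2003.
Next gap: 61 days. Jun 22 2003 + 61 days = Aug 22 2003.

Aug 22 2003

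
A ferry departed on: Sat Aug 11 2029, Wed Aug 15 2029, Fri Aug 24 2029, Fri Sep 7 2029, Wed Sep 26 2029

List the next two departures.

Sat Oct 20 2029, Sun Nov 18 2029

The spacing grows by 5 each time: 4, 9, 14, 19 days.
Next gap: 24 days. Wed Sep 26 2029 + 24 days = Sat Oct 20 2029.
Next gap: 29 days. Sat Oct 20 2029 + 29 days = Sun Nov 18 2029.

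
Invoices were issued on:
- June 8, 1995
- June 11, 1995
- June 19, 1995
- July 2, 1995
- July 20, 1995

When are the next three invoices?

August 12, 1995; September 9, 1995; October 12, 1995

The spacing grows by 5 each time: 3, 8, 13, 18 days.
Next gap: 23 days. July 20, 1995 + 23 days = August 12, 1995.
Next gap: 28 days. August 12, 1995 + 28 days = September 9, 1995.
Next gap: 33 days. September 9, 1995 + 33 days = October 12, 1995.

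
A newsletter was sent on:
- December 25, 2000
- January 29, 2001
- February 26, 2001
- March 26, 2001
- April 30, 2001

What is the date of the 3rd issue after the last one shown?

Every date is a Monday; gaps 35, 28, 28, 35 days.
Each is the last Monday of its month (at least one falls on the 29th or later, ruling out '4th Monday').
May 2001 ends with Monday May 28, 2001.
Last Monday of June 2001: June 25, 2001.
July 2001 ends with Monday July 30, 2001.

July 30, 2001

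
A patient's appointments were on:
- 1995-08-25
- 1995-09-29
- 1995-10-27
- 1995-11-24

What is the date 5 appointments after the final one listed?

1996-04-26

Every date is a Friday; gaps 35, 28, 28 days.
Each is the last Friday of its month (at least one falls on the 29th or later, ruling out '4th Friday').
Last Friday of December 1995: 1995-12-29.
Last Friday of January 1996: 1996-01-26.
February 1996 ends with Friday 1996-02-23.
March 1996 ends with Friday 1996-03-29.
Last Friday of April 1996: 1996-04-26.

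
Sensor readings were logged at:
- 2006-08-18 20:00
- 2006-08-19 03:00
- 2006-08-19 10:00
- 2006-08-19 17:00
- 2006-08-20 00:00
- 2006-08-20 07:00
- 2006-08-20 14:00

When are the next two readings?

The interval is a steady 7 hours (7, 7, 7, 7, 7, 7).
2006-08-20 14:00 + 7 h = 2006-08-20 21:00.
2006-08-20 21:00 + 7 h = 2006-08-21 04:00.

2006-08-20 21:00, 2006-08-21 04:00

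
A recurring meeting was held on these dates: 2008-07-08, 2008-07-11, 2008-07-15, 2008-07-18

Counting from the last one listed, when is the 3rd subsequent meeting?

2008-07-29

Every event lands on a Tuesday or Friday (gaps cycle 3, 4, 3).
So the schedule is: every Tuesday and Friday.
The following Tuesday is 2008-07-22.
The following Friday is 2008-07-25.
The following Tuesday is 2008-07-29.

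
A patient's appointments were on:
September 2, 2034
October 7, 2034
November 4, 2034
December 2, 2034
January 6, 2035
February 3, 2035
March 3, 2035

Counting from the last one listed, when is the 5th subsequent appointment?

August 4, 2035

All dates are Saturdays, 35, 28, 28, 35, 28, 28 days apart.
Specifically, the 1st Saturday of each month.
1st Saturday of April 2035: April 7, 2035.
May 2035 — 1st Saturday is May 5, 2035.
June 2035 — 1st Saturday is June 2, 2035.
1st Saturday of July 2035: July 7, 2035.
August 2035 — 1st Saturday is August 4, 2035.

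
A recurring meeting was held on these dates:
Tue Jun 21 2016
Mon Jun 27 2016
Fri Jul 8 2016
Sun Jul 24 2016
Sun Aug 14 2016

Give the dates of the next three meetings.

Fri Sep 9 2016, Mon Oct 10 2016, Tue Nov 15 2016

Intervals are 6, 11, 16, 21 days — an arithmetic progression with common difference 5.
Next gap: 26 days. Sun Aug 14 2016 + 26 days = Fri Sep 9 2016.
Next gap: 31 days. Fri Sep 9 2016 + 31 days = Mon Oct 10 2016.
Next gap: 36 days. Mon Oct 10 2016 + 36 days = Tue Nov 15 2016.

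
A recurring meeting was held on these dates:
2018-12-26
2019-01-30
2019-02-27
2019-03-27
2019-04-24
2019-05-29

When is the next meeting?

All Wednesdays; the gaps (35, 28, 28, 28, 35) vary with month length.
This is the last Wednesday of each month.
June 2019 ends with Wednesday 2019-06-26.

2019-06-26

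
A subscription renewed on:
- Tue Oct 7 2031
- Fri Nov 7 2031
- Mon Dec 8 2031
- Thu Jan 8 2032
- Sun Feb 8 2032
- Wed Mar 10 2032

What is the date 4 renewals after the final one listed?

Gaps between consecutive events: 31, 31, 31, 31, 31 days — a constant 31-day interval.
Wed Mar 10 2032 + 31 days = Sat Apr 10 2032.
Sat Apr 10 2032 + 31 days = Tue May 11 2032.
Tue May 11 2032 + 31 days = Fri Jun 11 2032.
Fri Jun 11 2032 + 31 days = Mon Jul 12 2032.

Mon Jul 12 2032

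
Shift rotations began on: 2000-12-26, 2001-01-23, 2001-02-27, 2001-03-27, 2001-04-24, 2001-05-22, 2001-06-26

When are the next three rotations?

All dates are Tuesdays, 28, 35, 28, 28, 28, 35 days apart.
Specifically, the 4th Tuesday of each month.
4th Tuesday of July 2001: 2001-07-24.
August 2001 — 4th Tuesday is 2001-08-28.
September 2001 — 4th Tuesday is 2001-09-25.

2001-07-24, 2001-08-28, 2001-09-25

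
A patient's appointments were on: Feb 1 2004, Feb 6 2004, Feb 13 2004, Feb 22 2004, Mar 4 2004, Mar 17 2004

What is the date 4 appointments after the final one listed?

Intervals are 5, 7, 9, 11, 13 days — an arithmetic progression with common difference 2.
Next gap: 15 days. Mar 17 2004 + 15 days = Apr 1 2004.
Next gap: 17 days. Apr 1 2004 + 17 days = Apr 18 2004.
Next gap: 19 days. Apr 18 2004 + 19 days = May 7 2004.
Next gap: 21 days. May 7 2004 + 21 days = May 28 2004.

May 28 2004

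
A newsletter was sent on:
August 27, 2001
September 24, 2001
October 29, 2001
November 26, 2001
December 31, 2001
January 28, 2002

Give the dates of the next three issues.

February 25, 2002; March 25, 2002; April 29, 2002

Every date is a Monday; gaps 28, 35, 28, 35, 28 days.
Each is the last Monday of its month (at least one falls on the 29th or later, ruling out '4th Monday').
February 2002 ends with Monday February 25, 2002.
Last Monday of March 2002: March 25, 2002.
April 2002 ends with Monday April 29, 2002.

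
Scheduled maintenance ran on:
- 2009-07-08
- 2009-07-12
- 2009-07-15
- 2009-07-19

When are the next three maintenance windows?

The gap pattern 4, 3, 4 repeats every 2 events.
These are the Wednesdays and Sundays of each week.
The following Wednesday is 2009-07-22.
The following Sunday is 2009-07-26.
The following Wednesday is 2009-07-29.

2009-07-22, 2009-07-26, 2009-07-29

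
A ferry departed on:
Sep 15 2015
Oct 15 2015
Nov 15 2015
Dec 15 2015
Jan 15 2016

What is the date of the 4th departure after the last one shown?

Each date is the 15th; the gaps (30, 31, 30, 31) track the month lengths.
The rule is the 15th of each month.
February 2016: Feb 15 2016.
Next: March 2016 → Mar 15 2016.
April 2016: Apr 15 2016.
May 2016: May 15 2016.

May 15 2016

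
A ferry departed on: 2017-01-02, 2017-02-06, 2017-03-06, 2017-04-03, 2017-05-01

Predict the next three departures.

2017-06-05, 2017-07-03, 2017-08-07

Gaps: 35, 28, 28, 28 days — a mix of 28 and 35. Every date is a Monday.
Each is the 1st Monday of its month.
1st Monday of June 2017: 2017-06-05.
1st Monday of July 2017: 2017-07-03.
August 2017 — 1st Monday is 2017-08-07.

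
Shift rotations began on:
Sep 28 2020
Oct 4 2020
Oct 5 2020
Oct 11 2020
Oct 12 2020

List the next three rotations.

Oct 18 2020, Oct 19 2020, Oct 25 2020

Every event lands on a Monday or Sunday (gaps cycle 6, 1, 6, 1).
So the schedule is: every Monday and Sunday.
Next Sunday: Oct 18 2020.
The following Monday is Oct 19 2020.
Next Sunday: Oct 25 2020.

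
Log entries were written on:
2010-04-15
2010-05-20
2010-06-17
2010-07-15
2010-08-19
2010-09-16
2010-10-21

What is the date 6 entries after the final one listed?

All dates are Thursdays, 35, 28, 28, 35, 28, 35 days apart.
Specifically, the 3rd Thursday of each month.
3rd Thursday of November 2010: 2010-11-18.
December 2010 — 3rd Thursday is 2010-12-16.
January 2011 — 3rd Thursday is 2011-01-20.
3rd Thursday of February 2011: 2011-02-17.
3rd Thursday of March 2011: 2011-03-17.
3rd Thursday of April 2011: 2011-04-21.

2011-04-21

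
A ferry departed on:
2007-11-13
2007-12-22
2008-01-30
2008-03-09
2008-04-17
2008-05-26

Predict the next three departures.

2008-07-04, 2008-08-12, 2008-09-20

The spacing is 39, 39, 39, 39, 39 days — always 39 days.
2008-05-26 + 39 days = 2008-07-04.
2008-07-04 + 39 days = 2008-08-12.
2008-08-12 + 39 days = 2008-09-20.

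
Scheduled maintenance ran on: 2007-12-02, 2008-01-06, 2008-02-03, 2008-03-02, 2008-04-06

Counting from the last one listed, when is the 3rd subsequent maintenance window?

2008-07-06

Gaps: 35, 28, 28, 35 days — a mix of 28 and 35. Every date is a Sunday.
Each is the 1st Sunday of its month.
1st Sunday of May 2008: 2008-05-04.
June 2008 — 1st Sunday is 2008-06-01.
July 2008 — 1st Sunday is 2008-07-06.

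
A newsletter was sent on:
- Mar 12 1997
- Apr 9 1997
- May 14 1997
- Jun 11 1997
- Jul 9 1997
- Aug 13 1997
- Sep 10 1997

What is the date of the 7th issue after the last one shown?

Apr 8 1998

These are Wednesdays at 28- or 35-day spacing (28, 35, 28, 28, 35, 28).
The pattern: 2nd Wednesday of the month.
October 1997 — 2nd Wednesday is Oct 8 1997.
2nd Wednesday of November 1997: Nov 12 1997.
December 1997 — 2nd Wednesday is Dec 10 1997.
January 1998 — 2nd Wednesday is Jan 14 1998.
February 1998 — 2nd Wednesday is Feb 11 1998.
2nd Wednesday of March 1998: Mar 11 1998.
April 1998 — 2nd Wednesday is Apr 8 1998.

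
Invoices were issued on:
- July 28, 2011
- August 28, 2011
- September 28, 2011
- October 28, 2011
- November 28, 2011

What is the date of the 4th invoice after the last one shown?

March 28, 2012

Each date is the 28th; the gaps (31, 31, 30, 31) track the month lengths.
The rule is the 28th of each month.
Next: December 2011 → December 28, 2011.
Next: January 2012 → January 28, 2012.
February 2012: February 28, 2012.
March 2012: March 28, 2012.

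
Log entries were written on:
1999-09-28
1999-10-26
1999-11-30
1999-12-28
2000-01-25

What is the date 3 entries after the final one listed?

These are Tuesdays with 28, 35, 28, 28-day gaps.
Each is the final Tuesday of its month — 1999-11-30 is past the 28th, so '4th Tuesday' doesn't fit.
February 2000 ends with Tuesday 2000-02-29.
March 2000 ends with Tuesday 2000-03-28.
Last Tuesday of April 2000: 2000-04-25.

2000-04-25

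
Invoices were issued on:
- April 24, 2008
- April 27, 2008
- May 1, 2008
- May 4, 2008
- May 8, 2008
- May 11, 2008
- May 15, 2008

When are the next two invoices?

The gap pattern 3, 4, 3, 4, 3, 4 repeats every 2 events.
These are the Thursdays and Sundays of each week.
The following Sunday is May 18, 2008.
The following Thursday is May 22, 2008.

May 18, 2008; May 22, 2008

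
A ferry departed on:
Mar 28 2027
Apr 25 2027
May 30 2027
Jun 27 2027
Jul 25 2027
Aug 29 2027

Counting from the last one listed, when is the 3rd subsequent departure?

Nov 28 2027

These are Sundays with 28, 35, 28, 28, 35-day gaps.
Each is the final Sunday of its month — May 30 2027 is past the 28th, so '4th Sunday' doesn't fit.
September 2027 ends with Sunday Sep 26 2027.
October 2027 ends with Sunday Oct 31 2027.
November 2027 ends with Sunday Nov 28 2027.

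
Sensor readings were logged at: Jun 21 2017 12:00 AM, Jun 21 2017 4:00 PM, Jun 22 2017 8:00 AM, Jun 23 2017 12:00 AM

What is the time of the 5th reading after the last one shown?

Jun 26 2017 8:00 AM

Gaps: 16, 16, 16 hours — each event is 16 hours after the previous one.
Jun 23 2017 12:00 AM + 16 h = Jun 23 2017 4:00 PM.
Jun 23 2017 4:00 PM + 16 h = Jun 24 2017 8:00 AM.
Jun 24 2017 8:00 AM + 16 h = Jun 25 2017 12:00 AM.
Jun 25 2017 12:00 AM + 16 h = Jun 25 2017 4:00 PM.
Jun 25 2017 4:00 PM + 16 h = Jun 26 2017 8:00 AM.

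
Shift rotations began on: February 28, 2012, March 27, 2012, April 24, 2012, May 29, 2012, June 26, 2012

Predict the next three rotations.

July 31, 2012; August 28, 2012; September 25, 2012

These are Tuesdays with 28, 28, 35, 28-day gaps.
Each is the final Tuesday of its month — May 29, 2012 is past the 28th, so '4th Tuesday' doesn't fit.
Last Tuesday of July 2012: July 31, 2012.
Last Tuesday of August 2012: August 28, 2012.
Last Tuesday of September 2012: September 25, 2012.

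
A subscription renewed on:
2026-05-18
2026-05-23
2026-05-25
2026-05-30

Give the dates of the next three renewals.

2026-06-01, 2026-06-06, 2026-06-08

Gaps: 5, 2, 5 days — not constant, but cyclic with period 2.
The events fall on every Monday and Saturday.
Next Monday: 2026-06-01.
Next Saturday: 2026-06-06.
The following Monday is 2026-06-08.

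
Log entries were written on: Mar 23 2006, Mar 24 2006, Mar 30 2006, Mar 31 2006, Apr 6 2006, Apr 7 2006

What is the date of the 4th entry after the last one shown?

Every event lands on a Thursday or Friday (gaps cycle 1, 6, 1, 6, 1).
So the schedule is: every Thursday and Friday.
Next Thursday: Apr 13 2006.
The following Friday is Apr 14 2006.
The following Thursday is Apr 20 2006.
The following Friday is Apr 21 2006.

Apr 21 2006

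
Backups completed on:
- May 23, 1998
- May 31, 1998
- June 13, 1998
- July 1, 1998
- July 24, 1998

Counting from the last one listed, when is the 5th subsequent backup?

January 30, 1999

Intervals are 8, 13, 18, 23 days — an arithmetic progression with common difference 5.
Next gap: 28 days. July 24, 1998 + 28 days = August 21, 1998.
Next gap: 33 days. August 21, 1998 + 33 days = September 23, 1998.
Next gap: 38 days. September 23, 1998 + 38 days = October 31, 1998.
Next gap: 43 days. October 31, 1998 + 43 days = December 13, 1998.
Next gap: 48 days. December 13, 1998 + 48 days = January 30, 1999.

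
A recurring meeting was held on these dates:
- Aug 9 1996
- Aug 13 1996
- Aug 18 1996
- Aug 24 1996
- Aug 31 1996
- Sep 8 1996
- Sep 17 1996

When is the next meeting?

Intervals are 4, 5, 6, 7, 8, 9 days — an arithmetic progression with common difference 1.
Next gap: 10 days. Sep 17 1996 + 10 days = Sep 27 1996.

Sep 27 1996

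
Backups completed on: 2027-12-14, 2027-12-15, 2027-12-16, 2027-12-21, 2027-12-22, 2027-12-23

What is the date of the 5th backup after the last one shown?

2028-01-05

The gap pattern 1, 1, 5, 1, 1 repeats every 3 events.
These are the Tuesdays, Wednesdays and Thursdays of each week.
Next Tuesday: 2027-12-28.
Next Wednesday: 2027-12-29.
The following Thursday is 2027-12-30.
The following Tuesday is 2028-01-04.
Next Wednesday: 2028-01-05.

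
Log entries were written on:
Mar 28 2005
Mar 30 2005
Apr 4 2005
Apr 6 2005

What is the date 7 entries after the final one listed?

May 2 2005

Gaps: 2, 5, 2 days — not constant, but cyclic with period 2.
The events fall on every Monday and Wednesday.
The following Monday is Apr 11 2005.
Next Wednesday: Apr 13 2005.
The following Monday is Apr 18 2005.
The following Wednesday is Apr 20 2005.
Next Monday: Apr 25 2005.
The following Wednesday is Apr 27 2005.
Next Monday: May 2 2005.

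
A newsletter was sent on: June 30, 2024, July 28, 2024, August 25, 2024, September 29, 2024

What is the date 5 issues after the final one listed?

All Sundays; the gaps (28, 28, 35) vary with month length.
This is the last Sunday of each month.
Last Sunday of October 2024: October 27, 2024.
Last Sunday of November 2024: November 24, 2024.
December 2024 ends with Sunday December 29, 2024.
January 2025 ends with Sunday January 26, 2025.
Last Sunday of February 2025: February 23, 2025.

February 23, 2025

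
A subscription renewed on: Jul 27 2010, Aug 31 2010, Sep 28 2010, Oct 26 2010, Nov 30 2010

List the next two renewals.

Dec 28 2010, Jan 25 2011

Every date is a Tuesday; gaps 35, 28, 28, 35 days.
Each is the last Tuesday of its month (at least one falls on the 29th or later, ruling out '4th Tuesday').
Last Tuesday of December 2010: Dec 28 2010.
Last Tuesday of January 2011: Jan 25 2011.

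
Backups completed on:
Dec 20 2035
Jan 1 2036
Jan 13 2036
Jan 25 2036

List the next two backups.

Feb 6 2036, Feb 18 2036

Gaps between consecutive events: 12, 12, 12 days — a constant 12-day interval.
Jan 25 2036 + 12 days = Feb 6 2036.
Feb 6 2036 + 12 days = Feb 18 2036.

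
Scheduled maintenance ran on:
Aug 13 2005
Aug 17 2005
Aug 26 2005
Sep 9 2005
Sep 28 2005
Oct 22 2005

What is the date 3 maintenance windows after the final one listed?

Feb 1 2006

Gaps: 4, 9, 14, 19, 24 days — each gap is 5 larger than the previous one.
Next gap: 29 days. Oct 22 2005 + 29 days = Nov 20 2005.
Next gap: 34 days. Nov 20 2005 + 34 days = Dec 24 2005.
Next gap: 39 days. Dec 24 2005 + 39 days = Feb 1 2006.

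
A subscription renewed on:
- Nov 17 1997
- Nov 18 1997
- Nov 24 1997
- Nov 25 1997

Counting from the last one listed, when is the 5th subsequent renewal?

Dec 15 1997

The gap pattern 1, 6, 1 repeats every 2 events.
These are the Mondays and Tuesdays of each week.
Next Monday: Dec 1 1997.
Next Tuesday: Dec 2 1997.
The following Monday is Dec 8 1997.
Next Tuesday: Dec 9 1997.
The following Monday is Dec 15 1997.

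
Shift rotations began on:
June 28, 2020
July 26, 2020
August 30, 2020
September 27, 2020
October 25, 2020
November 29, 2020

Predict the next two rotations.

Every date is a Sunday; gaps 28, 35, 28, 28, 35 days.
Each is the last Sunday of its month (at least one falls on the 29th or later, ruling out '4th Sunday').
December 2020 ends with Sunday December 27, 2020.
Last Sunday of January 2021: January 31, 2021.

December 27, 2020; January 31, 2021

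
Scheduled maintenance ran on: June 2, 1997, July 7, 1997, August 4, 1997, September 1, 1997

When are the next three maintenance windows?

October 6, 1997; November 3, 1997; December 1, 1997

These are Mondays at 28- or 35-day spacing (35, 28, 28).
The pattern: 1st Monday of the month.
October 1997 — 1st Monday is October 6, 1997.
November 1997 — 1st Monday is November 3, 1997.
1st Monday of December 1997: December 1, 1997.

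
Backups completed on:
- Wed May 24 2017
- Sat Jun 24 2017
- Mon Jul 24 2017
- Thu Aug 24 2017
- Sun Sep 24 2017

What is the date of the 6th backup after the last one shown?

Sat Mar 24 2018

Gaps: 31, 30, 31, 31 days — not constant. Every event is on the 24th of the month.
Pattern: the 24th of each month.
Next: October 2017 → Tue Oct 24 2017.
Next: November 2017 → Fri Nov 24 2017.
December 2017: Sun Dec 24 2017.
January 2018: Wed Jan 24 2018.
Next: February 2018 → Sat Feb 24 2018.
Next: March 2018 → Sat Mar 24 2018.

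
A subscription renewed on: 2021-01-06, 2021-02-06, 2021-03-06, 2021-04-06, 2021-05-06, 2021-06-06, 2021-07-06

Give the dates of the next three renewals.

Each date is the 6th; the gaps (31, 28, 31, 30, 31, 30) track the month lengths.
The rule is the 6th of each month.
August 2021: 2021-08-06.
September 2021: 2021-09-06.
Next: October 2021 → 2021-10-06.

2021-08-06, 2021-09-06, 2021-10-06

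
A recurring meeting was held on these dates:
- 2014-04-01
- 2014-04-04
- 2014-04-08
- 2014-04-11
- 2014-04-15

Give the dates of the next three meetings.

Gaps: 3, 4, 3, 4 days — not constant, but cyclic with period 2.
The events fall on every Tuesday and Friday.
The following Friday is 2014-04-18.
The following Tuesday is 2014-04-22.
The following Friday is 2014-04-25.

2014-04-18, 2014-04-22, 2014-04-25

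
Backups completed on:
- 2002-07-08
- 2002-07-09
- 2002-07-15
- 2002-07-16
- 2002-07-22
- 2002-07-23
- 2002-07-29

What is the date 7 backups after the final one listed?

2002-08-20

The gap pattern 1, 6, 1, 6, 1, 6 repeats every 2 events.
These are the Mondays and Tuesdays of each week.
Next Tuesday: 2002-07-30.
The following Monday is 2002-08-05.
Next Tuesday: 2002-08-06.
Next Monday: 2002-08-12.
Next Tuesday: 2002-08-13.
Next Monday: 2002-08-19.
Next Tuesday: 2002-08-20.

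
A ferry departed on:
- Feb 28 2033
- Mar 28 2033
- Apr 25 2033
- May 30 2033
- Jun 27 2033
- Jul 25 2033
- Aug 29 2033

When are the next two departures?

Sep 26 2033, Oct 31 2033

These are Mondays with 28, 28, 35, 28, 28, 35-day gaps.
Each is the final Monday of its month — May 30 2033 is past the 28th, so '4th Monday' doesn't fit.
September 2033 ends with Monday Sep 26 2033.
October 2033 ends with Monday Oct 31 2033.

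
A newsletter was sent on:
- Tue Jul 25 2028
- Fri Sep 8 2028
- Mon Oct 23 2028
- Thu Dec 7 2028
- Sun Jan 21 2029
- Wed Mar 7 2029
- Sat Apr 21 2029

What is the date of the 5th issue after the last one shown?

Sun Dec 2 2029

The spacing is 45, 45, 45, 45, 45, 45 days — always 45 days.
Sat Apr 21 2029 + 45 days = Tue Jun 5 2029.
Tue Jun 5 2029 + 45 days = Fri Jul 20 2029.
Fri Jul 20 2029 + 45 days = Mon Sep 3 2029.
Mon Sep 3 2029 + 45 days = Thu Oct 18 2029.
Thu Oct 18 2029 + 45 days = Sun Dec 2 2029.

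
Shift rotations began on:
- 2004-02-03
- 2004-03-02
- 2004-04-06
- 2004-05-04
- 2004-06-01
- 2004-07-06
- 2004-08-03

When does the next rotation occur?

Gaps: 28, 35, 28, 28, 35, 28 days — a mix of 28 and 35. Every date is a Tuesday.
Each is the 1st Tuesday of its month.
1st Tuesday of September 2004: 2004-09-07.

2004-09-07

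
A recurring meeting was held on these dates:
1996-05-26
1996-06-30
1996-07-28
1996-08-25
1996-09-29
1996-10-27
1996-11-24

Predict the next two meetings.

1996-12-29, 1997-01-26

Every date is a Sunday; gaps 35, 28, 28, 35, 28, 28 days.
Each is the last Sunday of its month (at least one falls on the 29th or later, ruling out '4th Sunday').
Last Sunday of December 1996: 1996-12-29.
Last Sunday of January 1997: 1997-01-26.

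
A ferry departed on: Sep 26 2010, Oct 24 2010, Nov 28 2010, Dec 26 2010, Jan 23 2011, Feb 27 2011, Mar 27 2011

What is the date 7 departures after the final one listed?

Gaps: 28, 35, 28, 28, 35, 28 days — a mix of 28 and 35. Every date is a Sunday.
Each is the 4th Sunday of its month.
April 2011 — 4th Sunday is Apr 24 2011.
May 2011 — 4th Sunday is May 22 2011.
4th Sunday of June 2011: Jun 26 2011.
4th Sunday of July 2011: Jul 24 2011.
August 2011 — 4th Sunday is Aug 28 2011.
4th Sunday of September 2011: Sep 25 2011.
October 2011 — 4th Sunday is Oct 23 2011.

Oct 23 2011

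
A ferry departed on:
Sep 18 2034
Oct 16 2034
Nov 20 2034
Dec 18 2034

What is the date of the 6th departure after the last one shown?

Jun 18 2035

Gaps: 28, 35, 28 days — a mix of 28 and 35. Every date is a Monday.
Each is the 3rd Monday of its month.
January 2035 — 3rd Monday is Jan 15 2035.
February 2035 — 3rd Monday is Feb 19 2035.
3rd Monday of March 2035: Mar 19 2035.
3rd Monday of April 2035: Apr 16 2035.
May 2035 — 3rd Monday is May 21 2035.
3rd Monday of June 2035: Jun 18 2035.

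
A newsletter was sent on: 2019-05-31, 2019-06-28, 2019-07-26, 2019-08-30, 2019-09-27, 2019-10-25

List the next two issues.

2019-11-29, 2019-12-27

All Fridays; the gaps (28, 28, 35, 28, 28) vary with month length.
This is the last Friday of each month.
Last Friday of November 2019: 2019-11-29.
December 2019 ends with Friday 2019-12-27.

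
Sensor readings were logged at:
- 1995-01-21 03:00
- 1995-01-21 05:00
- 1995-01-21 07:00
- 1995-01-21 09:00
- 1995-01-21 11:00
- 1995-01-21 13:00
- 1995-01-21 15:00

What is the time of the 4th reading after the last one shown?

1995-01-21 23:00

The interval is a steady 2 hours (2, 2, 2, 2, 2, 2).
1995-01-21 15:00 + 2 h = 1995-01-21 17:00.
1995-01-21 17:00 + 2 h = 1995-01-21 19:00.
1995-01-21 19:00 + 2 h = 1995-01-21 21:00.
1995-01-21 21:00 + 2 h = 1995-01-21 23:00.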